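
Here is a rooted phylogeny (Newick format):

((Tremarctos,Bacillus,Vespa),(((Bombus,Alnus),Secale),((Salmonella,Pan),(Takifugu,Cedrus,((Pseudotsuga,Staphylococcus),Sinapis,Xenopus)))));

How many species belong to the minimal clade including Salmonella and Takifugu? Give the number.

The MRCA of Salmonella and Takifugu is the node subtending ((Salmonella,Pan),(Takifugu,Cedrus,((Pseudotsuga,Staphylococcus),Sinapis,Xenopus))).
That clade contains 8 terminal taxa: Cedrus, Pan, Pseudotsuga, Salmonella, Sinapis, Staphylococcus, Takifugu, Xenopus.

8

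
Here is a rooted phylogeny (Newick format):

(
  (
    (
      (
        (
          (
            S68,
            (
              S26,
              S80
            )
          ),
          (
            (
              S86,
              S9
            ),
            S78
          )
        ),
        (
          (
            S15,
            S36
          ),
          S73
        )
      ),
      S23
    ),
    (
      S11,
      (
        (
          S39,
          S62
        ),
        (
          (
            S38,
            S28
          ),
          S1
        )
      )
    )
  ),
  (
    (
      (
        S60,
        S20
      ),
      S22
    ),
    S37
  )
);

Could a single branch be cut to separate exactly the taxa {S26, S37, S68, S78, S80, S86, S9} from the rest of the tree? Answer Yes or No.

No

The MRCA of the listed taxa is the root, so the smallest clade containing them is the whole tree.
That clade also contains S1, S11, S15, S20, S22, S23, S28, S36, S38, S39, S60, S62, S73, which are not in the proposed group, so the group is not monophyletic.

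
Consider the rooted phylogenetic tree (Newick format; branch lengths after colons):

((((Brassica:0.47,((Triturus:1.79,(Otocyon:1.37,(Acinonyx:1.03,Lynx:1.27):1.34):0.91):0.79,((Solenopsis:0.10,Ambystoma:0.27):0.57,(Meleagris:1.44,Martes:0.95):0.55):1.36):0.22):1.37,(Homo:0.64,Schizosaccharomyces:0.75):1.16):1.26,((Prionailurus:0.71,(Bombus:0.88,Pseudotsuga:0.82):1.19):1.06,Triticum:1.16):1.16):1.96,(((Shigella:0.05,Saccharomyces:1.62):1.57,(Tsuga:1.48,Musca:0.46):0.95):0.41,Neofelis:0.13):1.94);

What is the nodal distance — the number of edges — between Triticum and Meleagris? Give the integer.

The MRCA of Triticum and Meleagris is the node subtending (((Brassica,((Triturus,(Otocyon,(Acinonyx,Lynx))),((Solenopsis,Ambystoma),(Meleagris,Martes)))),(Homo,Schizosaccharomyces)),((Prionailurus,(Bombus,Pseudotsuga)),Triticum)).
From Triticum up to that node: 2 branches. From Meleagris up to the same node: 6 branches. Total: 2 + 6 = 8.

8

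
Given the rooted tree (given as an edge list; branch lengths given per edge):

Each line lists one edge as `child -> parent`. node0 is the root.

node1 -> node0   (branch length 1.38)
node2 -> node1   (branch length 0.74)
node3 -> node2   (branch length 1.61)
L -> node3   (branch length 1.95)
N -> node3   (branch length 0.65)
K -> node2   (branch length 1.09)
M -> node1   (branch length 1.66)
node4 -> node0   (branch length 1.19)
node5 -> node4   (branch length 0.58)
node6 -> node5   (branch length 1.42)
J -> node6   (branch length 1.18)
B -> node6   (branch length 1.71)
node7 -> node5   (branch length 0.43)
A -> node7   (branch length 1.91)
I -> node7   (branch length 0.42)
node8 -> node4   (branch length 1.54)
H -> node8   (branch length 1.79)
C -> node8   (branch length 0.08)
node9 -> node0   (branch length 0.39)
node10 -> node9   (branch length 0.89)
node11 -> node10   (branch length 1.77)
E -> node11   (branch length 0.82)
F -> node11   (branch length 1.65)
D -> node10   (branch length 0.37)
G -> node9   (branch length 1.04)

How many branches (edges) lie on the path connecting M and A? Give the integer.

The MRCA of M and A is the root of the tree.
From M up to that node: 2 branches. From A up to the same node: 4 branches. Total: 2 + 4 = 6.

6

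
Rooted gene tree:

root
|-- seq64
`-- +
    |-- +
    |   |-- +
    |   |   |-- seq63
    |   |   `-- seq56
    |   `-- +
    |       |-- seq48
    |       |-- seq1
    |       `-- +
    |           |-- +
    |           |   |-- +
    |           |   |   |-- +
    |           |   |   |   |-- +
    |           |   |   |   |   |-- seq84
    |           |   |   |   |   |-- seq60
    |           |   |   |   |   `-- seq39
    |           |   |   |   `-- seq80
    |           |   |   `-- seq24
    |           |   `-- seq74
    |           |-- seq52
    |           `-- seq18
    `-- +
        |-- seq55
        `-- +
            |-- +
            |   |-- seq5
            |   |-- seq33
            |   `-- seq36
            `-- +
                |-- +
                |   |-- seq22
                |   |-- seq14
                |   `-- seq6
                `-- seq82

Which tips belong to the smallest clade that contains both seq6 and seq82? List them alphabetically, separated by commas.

seq14, seq22, seq6, seq82

Tracing seq6: it sits inside (seq22,seq14,seq6).
Tracing seq82: it sits inside ((seq22,seq14,seq6),seq82).
The smallest clade enclosing both is ((seq22,seq14,seq6),seq82); the answer is its 4 terminal taxa in alphabetical order.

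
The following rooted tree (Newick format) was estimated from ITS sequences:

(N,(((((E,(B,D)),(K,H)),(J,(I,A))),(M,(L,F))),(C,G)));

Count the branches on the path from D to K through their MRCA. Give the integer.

5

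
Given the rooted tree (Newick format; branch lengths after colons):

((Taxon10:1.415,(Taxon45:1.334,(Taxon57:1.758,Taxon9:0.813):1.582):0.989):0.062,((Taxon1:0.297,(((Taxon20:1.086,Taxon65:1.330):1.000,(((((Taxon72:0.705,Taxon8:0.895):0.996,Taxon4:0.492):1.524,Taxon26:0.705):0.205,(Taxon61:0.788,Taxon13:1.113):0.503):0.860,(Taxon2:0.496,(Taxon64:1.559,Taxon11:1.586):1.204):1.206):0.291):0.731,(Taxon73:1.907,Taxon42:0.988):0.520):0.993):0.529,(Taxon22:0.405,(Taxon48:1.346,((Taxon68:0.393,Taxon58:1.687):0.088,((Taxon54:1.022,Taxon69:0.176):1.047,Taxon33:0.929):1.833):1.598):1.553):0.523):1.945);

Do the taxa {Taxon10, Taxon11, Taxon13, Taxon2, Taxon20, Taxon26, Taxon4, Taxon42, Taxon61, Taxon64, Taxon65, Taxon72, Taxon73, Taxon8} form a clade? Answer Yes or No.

No

The MRCA of the listed taxa is the root, so the smallest clade containing them is the whole tree.
That clade also contains Taxon1, Taxon22, Taxon33, Taxon45, Taxon48, Taxon54, Taxon57, Taxon58, Taxon68, Taxon69, Taxon9, which are not in the proposed group, so the group is not monophyletic.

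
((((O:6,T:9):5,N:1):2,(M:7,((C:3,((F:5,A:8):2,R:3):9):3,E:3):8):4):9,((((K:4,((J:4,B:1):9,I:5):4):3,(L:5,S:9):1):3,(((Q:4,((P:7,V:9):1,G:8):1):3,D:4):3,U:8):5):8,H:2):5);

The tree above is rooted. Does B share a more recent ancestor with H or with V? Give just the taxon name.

The MRCA of B and V subtends (((K,((J,B),I)),(L,S)),(((Q,((P,V),G)),D),U)) (12 taxa).
The MRCA of B and H subtends ((((K,((J,B),I)),(L,S)),(((Q,((P,V),G)),D),U)),H) (13 taxa).
The first is nested inside the second, so B shares a more recent common ancestor with V.

V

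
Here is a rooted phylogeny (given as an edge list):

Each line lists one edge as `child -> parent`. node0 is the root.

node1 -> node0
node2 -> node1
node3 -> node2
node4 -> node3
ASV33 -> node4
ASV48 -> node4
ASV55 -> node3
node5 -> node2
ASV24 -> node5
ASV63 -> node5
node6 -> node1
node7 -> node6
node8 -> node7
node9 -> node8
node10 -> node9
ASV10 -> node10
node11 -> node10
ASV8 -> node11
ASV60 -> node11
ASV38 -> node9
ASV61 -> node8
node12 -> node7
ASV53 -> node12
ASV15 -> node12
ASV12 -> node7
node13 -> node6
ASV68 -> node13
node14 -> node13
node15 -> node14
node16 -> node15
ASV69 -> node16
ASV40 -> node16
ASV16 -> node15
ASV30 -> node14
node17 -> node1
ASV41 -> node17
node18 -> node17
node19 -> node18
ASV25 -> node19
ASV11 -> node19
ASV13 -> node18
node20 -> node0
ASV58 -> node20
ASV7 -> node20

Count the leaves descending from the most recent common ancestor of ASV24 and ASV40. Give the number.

The MRCA of ASV24 and ASV40 is the node subtending ((((ASV33,ASV48),ASV55),(ASV24,ASV63)),(((((ASV10,(ASV8,ASV60)),ASV38),ASV61),(ASV53,ASV15),ASV12),(ASV68,(((ASV69,ASV40),ASV16),ASV30))),(ASV41,((ASV25,ASV11),ASV13))).
That clade contains 22 terminal taxa: ASV10, ASV11, ASV12, ASV13, ASV15, ASV16, ASV24, ASV25, ASV30, ASV33, ASV38, ASV40, ASV41, ASV48, ASV53, ASV55, ASV60, ASV61, ASV63, ASV68, ASV69, ASV8.

22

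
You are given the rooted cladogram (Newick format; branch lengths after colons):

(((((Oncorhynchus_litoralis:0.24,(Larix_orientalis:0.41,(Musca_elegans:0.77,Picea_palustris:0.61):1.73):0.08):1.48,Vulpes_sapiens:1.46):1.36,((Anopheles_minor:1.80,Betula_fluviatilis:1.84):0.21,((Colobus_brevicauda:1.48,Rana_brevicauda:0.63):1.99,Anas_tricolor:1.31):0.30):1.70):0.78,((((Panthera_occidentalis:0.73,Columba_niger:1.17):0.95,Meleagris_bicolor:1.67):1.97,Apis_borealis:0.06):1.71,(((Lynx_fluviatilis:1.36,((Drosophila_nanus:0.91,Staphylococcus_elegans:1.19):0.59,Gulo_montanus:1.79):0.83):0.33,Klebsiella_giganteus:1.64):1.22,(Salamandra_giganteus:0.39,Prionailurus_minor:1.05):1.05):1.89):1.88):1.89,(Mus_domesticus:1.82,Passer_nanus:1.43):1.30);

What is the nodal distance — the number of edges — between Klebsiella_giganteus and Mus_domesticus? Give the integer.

7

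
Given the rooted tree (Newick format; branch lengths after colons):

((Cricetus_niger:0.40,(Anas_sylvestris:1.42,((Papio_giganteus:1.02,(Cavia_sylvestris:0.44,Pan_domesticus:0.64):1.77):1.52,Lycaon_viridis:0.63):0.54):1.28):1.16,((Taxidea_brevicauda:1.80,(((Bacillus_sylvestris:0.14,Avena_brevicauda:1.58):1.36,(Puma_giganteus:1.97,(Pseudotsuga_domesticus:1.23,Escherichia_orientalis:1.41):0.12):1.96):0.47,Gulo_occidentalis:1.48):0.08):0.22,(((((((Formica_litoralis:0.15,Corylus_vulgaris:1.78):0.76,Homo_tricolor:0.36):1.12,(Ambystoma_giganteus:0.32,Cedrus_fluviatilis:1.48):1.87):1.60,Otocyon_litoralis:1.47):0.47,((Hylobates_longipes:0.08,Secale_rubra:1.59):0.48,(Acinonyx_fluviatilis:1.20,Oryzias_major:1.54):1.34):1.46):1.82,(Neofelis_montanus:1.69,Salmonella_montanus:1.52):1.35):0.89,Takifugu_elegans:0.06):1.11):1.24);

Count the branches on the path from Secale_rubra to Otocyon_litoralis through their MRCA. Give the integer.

The MRCA of Secale_rubra and Otocyon_litoralis is the node subtending (((((Formica_litoralis,Corylus_vulgaris),Homo_tricolor),(Ambystoma_giganteus,Cedrus_fluviatilis)),Otocyon_litoralis),((Hylobates_longipes,Secale_rubra),(Acinonyx_fluviatilis,Oryzias_major))).
From Secale_rubra up to that node: 3 branches. From Otocyon_litoralis up to the same node: 2 branches. Total: 3 + 2 = 5.

5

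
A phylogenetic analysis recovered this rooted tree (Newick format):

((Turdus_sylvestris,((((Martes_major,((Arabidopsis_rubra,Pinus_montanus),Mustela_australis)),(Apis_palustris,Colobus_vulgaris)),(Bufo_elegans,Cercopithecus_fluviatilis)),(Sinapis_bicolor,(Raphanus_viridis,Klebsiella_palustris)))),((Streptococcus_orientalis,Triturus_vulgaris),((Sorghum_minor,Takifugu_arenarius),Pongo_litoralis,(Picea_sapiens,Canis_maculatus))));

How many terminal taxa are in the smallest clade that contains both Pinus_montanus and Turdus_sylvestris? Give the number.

12

The MRCA of Pinus_montanus and Turdus_sylvestris is the node subtending (Turdus_sylvestris,((((Martes_major,((Arabidopsis_rubra,Pinus_montanus),Mustela_australis)),(Apis_palustris,Colobus_vulgaris)),(Bufo_elegans,Cercopithecus_fluviatilis)),(Sinapis_bicolor,(Raphanus_viridis,Klebsiella_palustris)))).
That clade contains 12 terminal taxa: Apis_palustris, Arabidopsis_rubra, Bufo_elegans, Cercopithecus_fluviatilis, Colobus_vulgaris, Klebsiella_palustris, Martes_major, Mustela_australis, Pinus_montanus, Raphanus_viridis, Sinapis_bicolor, Turdus_sylvestris.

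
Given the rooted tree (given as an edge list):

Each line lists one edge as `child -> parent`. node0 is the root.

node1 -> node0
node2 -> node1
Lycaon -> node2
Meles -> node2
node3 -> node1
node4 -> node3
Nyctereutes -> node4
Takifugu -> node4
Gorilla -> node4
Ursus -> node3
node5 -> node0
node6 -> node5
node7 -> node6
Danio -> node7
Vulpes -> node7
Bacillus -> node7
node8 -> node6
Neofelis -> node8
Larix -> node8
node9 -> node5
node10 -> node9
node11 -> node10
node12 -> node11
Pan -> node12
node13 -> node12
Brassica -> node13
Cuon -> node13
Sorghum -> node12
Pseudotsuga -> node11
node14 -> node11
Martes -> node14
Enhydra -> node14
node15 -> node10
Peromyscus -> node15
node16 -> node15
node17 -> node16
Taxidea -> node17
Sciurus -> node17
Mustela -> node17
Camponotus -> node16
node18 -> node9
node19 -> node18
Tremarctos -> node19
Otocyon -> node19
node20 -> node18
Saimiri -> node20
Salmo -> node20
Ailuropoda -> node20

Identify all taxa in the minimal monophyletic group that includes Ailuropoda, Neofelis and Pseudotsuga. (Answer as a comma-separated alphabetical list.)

Tracing Ailuropoda: it sits inside (Saimiri,Salmo,Ailuropoda).
Tracing Neofelis: it sits inside (Neofelis,Larix).
Tracing Pseudotsuga: it sits inside ((Pan,(Brassica,Cuon),Sorghum),Pseudotsuga,(Martes,Enhydra)).
The smallest clade enclosing all 3 is (((Danio,Vulpes,Bacillus),(Neofelis,Larix)),((((Pan,(Brassica,Cuon),Sorghum),Pseudotsuga,(Martes,Enhydra)),(Peromyscus,((Taxidea,Sciurus,Mustela),Camponotus))),((Tremarctos,Otocyon),(Saimiri,Salmo,Ailuropoda)))); the answer is its 22 terminal taxa in alphabetical order.

Ailuropoda, Bacillus, Brassica, Camponotus, Cuon, Danio, Enhydra, Larix, Martes, Mustela, Neofelis, Otocyon, Pan, Peromyscus, Pseudotsuga, Saimiri, Salmo, Sciurus, Sorghum, Taxidea, Tremarctos, Vulpes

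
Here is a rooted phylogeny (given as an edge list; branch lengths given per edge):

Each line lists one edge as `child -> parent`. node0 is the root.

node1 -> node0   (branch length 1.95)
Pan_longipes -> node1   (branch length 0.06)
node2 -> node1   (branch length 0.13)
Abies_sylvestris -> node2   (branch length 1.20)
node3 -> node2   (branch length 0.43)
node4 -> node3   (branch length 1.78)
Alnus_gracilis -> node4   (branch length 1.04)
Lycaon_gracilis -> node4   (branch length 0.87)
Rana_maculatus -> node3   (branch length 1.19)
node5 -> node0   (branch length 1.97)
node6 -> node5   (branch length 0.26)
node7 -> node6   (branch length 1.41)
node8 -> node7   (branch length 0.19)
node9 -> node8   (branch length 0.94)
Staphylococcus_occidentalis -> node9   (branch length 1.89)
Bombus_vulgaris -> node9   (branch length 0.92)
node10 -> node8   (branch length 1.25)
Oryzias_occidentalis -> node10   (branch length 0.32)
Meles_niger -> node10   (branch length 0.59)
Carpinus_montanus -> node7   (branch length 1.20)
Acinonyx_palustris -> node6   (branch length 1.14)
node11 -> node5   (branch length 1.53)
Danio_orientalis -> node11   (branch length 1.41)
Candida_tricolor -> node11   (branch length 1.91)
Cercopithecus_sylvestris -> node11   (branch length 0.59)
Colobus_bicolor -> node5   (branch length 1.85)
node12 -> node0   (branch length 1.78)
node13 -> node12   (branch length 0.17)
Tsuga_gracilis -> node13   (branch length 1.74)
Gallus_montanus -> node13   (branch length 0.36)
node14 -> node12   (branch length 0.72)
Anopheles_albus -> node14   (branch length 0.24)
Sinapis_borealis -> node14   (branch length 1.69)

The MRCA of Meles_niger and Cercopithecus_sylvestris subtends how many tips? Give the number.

10

The MRCA of Meles_niger and Cercopithecus_sylvestris is the node subtending (((((Staphylococcus_occidentalis,Bombus_vulgaris),(Oryzias_occidentalis,Meles_niger)),Carpinus_montanus),Acinonyx_palustris),(Danio_orientalis,Candida_tricolor,Cercopithecus_sylvestris),Colobus_bicolor).
That clade contains 10 terminal taxa: Acinonyx_palustris, Bombus_vulgaris, Candida_tricolor, Carpinus_montanus, Cercopithecus_sylvestris, Colobus_bicolor, Danio_orientalis, Meles_niger, Oryzias_occidentalis, Staphylococcus_occidentalis.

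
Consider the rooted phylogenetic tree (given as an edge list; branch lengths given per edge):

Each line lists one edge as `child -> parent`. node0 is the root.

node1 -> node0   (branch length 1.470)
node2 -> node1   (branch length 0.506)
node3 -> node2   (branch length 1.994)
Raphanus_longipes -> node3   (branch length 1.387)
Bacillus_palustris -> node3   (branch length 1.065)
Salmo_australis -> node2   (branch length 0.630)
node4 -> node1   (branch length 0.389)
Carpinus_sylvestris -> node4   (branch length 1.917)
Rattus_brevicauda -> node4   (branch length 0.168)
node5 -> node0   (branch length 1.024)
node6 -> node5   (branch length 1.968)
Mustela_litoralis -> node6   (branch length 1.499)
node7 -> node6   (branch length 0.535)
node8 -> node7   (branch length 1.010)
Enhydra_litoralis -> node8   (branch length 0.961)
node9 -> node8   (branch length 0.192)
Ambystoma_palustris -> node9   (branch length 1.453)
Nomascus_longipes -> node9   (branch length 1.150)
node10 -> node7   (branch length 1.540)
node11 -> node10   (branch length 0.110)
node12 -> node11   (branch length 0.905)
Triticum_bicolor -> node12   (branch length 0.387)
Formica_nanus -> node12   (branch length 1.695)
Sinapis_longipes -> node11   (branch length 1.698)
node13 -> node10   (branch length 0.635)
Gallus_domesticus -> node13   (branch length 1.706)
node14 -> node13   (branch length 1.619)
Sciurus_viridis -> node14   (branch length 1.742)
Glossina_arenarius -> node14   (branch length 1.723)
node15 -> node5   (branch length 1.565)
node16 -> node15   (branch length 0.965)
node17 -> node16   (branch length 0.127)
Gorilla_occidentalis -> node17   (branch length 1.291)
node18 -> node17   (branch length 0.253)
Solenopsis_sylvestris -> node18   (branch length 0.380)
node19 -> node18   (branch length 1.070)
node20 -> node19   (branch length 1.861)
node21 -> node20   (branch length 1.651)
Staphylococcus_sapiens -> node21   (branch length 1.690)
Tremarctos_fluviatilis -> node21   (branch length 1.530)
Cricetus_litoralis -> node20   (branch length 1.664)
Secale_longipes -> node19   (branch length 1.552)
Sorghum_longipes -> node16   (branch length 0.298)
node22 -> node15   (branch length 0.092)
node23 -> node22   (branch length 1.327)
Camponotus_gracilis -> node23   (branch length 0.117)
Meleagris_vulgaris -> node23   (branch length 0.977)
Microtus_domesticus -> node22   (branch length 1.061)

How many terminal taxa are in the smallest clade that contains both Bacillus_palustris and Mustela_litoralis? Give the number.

25

The MRCA of Bacillus_palustris and Mustela_litoralis is the root, so the clade is the entire tree.
That clade contains 25 terminal taxa: Ambystoma_palustris, Bacillus_palustris, Camponotus_gracilis, Carpinus_sylvestris, Cricetus_litoralis, Enhydra_litoralis, Formica_nanus, Gallus_domesticus, Glossina_arenarius, Gorilla_occidentalis, Meleagris_vulgaris, Microtus_domesticus, Mustela_litoralis, Nomascus_longipes, Raphanus_longipes, Rattus_brevicauda, Salmo_australis, Sciurus_viridis, Secale_longipes, Sinapis_longipes, Solenopsis_sylvestris, Sorghum_longipes, Staphylococcus_sapiens, Tremarctos_fluviatilis, Triticum_bicolor.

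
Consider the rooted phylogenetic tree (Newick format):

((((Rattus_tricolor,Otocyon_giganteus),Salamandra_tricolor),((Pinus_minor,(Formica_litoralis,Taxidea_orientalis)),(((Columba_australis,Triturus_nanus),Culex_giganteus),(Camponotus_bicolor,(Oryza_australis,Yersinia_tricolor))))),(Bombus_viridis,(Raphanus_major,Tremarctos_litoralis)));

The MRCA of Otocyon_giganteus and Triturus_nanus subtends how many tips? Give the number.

12

The MRCA of Otocyon_giganteus and Triturus_nanus is the node subtending (((Rattus_tricolor,Otocyon_giganteus),Salamandra_tricolor),((Pinus_minor,(Formica_litoralis,Taxidea_orientalis)),(((Columba_australis,Triturus_nanus),Culex_giganteus),(Camponotus_bicolor,(Oryza_australis,Yersinia_tricolor))))).
That clade contains 12 terminal taxa: Camponotus_bicolor, Columba_australis, Culex_giganteus, Formica_litoralis, Oryza_australis, Otocyon_giganteus, Pinus_minor, Rattus_tricolor, Salamandra_tricolor, Taxidea_orientalis, Triturus_nanus, Yersinia_tricolor.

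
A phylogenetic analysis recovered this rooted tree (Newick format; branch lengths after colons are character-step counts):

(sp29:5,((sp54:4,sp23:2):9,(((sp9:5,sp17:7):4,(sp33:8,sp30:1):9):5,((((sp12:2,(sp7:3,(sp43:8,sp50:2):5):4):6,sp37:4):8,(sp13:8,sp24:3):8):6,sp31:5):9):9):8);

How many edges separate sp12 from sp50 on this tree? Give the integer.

The MRCA of sp12 and sp50 is the node subtending (sp12,(sp7,(sp43,sp50))).
From sp12 up to that node: 1 branch. From sp50 up to the same node: 3 branches. Total: 1 + 3 = 4.

4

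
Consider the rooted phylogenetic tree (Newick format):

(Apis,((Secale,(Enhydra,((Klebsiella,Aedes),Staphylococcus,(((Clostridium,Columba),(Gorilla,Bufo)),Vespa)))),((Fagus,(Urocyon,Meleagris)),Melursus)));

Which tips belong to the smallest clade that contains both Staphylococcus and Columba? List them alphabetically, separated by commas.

Aedes, Bufo, Clostridium, Columba, Gorilla, Klebsiella, Staphylococcus, Vespa

Tracing Staphylococcus: it sits inside ((Klebsiella,Aedes),Staphylococcus,(((Clostridium,Columba),(Gorilla,Bufo)),Vespa)).
Tracing Columba: it sits inside (Clostridium,Columba).
The smallest clade enclosing both is ((Klebsiella,Aedes),Staphylococcus,(((Clostridium,Columba),(Gorilla,Bufo)),Vespa)); the answer is its 8 terminal taxa in alphabetical order.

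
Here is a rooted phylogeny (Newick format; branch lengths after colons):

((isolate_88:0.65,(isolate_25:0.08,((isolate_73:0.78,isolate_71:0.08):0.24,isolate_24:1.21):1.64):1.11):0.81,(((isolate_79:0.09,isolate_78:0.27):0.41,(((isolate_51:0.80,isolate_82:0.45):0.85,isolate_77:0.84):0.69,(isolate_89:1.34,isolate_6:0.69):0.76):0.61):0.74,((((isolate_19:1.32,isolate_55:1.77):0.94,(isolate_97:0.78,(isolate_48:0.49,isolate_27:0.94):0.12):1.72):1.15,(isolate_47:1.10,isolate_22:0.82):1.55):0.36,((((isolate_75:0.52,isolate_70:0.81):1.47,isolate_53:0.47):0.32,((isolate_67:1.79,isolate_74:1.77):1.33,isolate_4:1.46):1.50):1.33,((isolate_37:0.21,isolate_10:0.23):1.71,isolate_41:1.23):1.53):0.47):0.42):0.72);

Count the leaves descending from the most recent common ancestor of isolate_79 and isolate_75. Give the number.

The MRCA of isolate_79 and isolate_75 is the node subtending (((isolate_79,isolate_78),(((isolate_51,isolate_82),isolate_77),(isolate_89,isolate_6))),((((isolate_19,isolate_55),(isolate_97,(isolate_48,isolate_27))),(isolate_47,isolate_22)),((((isolate_75,isolate_70),isolate_53),((isolate_67,isolate_74),isolate_4)),((isolate_37,isolate_10),isolate_41)))).
That clade contains 23 terminal taxa: isolate_10, isolate_19, isolate_22, isolate_27, isolate_37, isolate_4, isolate_41, isolate_47, isolate_48, isolate_51, isolate_53, isolate_55, isolate_6, isolate_67, isolate_70, isolate_74, isolate_75, isolate_77, isolate_78, isolate_79, isolate_82, isolate_89, isolate_97.

23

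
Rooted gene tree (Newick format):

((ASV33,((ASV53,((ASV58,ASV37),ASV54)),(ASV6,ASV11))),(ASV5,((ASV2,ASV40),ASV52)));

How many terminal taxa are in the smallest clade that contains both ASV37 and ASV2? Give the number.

11

The MRCA of ASV37 and ASV2 is the root, so the clade is the entire tree.
That clade contains 11 terminal taxa: ASV11, ASV2, ASV33, ASV37, ASV40, ASV5, ASV52, ASV53, ASV54, ASV58, ASV6.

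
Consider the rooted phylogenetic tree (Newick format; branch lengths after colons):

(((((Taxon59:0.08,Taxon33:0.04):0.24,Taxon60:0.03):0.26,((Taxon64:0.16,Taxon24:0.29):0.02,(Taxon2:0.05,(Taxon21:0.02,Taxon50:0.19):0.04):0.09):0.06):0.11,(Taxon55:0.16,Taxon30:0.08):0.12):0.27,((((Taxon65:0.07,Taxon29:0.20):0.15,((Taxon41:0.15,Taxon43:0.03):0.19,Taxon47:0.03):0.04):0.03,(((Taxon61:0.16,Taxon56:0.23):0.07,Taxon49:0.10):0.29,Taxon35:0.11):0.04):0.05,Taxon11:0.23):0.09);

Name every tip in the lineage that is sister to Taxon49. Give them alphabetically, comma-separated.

Taxon49 attaches to the tree at the node subtending ((Taxon61,Taxon56),Taxon49).
The other lineage descending from that same node — the sister group — is (Taxon61,Taxon56); its 2 tips in alphabetical order are the answer.

Taxon56, Taxon61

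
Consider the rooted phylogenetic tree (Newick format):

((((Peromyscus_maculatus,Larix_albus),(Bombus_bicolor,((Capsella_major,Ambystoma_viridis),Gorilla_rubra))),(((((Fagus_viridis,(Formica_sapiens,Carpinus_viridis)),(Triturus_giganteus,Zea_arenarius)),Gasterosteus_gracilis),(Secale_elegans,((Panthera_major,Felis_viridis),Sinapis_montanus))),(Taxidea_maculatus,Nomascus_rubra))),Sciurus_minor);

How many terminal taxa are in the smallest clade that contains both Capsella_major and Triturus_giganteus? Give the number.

18

The MRCA of Capsella_major and Triturus_giganteus is the node subtending (((Peromyscus_maculatus,Larix_albus),(Bombus_bicolor,((Capsella_major,Ambystoma_viridis),Gorilla_rubra))),(((((Fagus_viridis,(Formica_sapiens,Carpinus_viridis)),(Triturus_giganteus,Zea_arenarius)),Gasterosteus_gracilis),(Secale_elegans,((Panthera_major,Felis_viridis),Sinapis_montanus))),(Taxidea_maculatus,Nomascus_rubra))).
That clade contains 18 terminal taxa: Ambystoma_viridis, Bombus_bicolor, Capsella_major, Carpinus_viridis, Fagus_viridis, Felis_viridis, Formica_sapiens, Gasterosteus_gracilis, Gorilla_rubra, Larix_albus, Nomascus_rubra, Panthera_major, Peromyscus_maculatus, Secale_elegans, Sinapis_montanus, Taxidea_maculatus, Triturus_giganteus, Zea_arenarius.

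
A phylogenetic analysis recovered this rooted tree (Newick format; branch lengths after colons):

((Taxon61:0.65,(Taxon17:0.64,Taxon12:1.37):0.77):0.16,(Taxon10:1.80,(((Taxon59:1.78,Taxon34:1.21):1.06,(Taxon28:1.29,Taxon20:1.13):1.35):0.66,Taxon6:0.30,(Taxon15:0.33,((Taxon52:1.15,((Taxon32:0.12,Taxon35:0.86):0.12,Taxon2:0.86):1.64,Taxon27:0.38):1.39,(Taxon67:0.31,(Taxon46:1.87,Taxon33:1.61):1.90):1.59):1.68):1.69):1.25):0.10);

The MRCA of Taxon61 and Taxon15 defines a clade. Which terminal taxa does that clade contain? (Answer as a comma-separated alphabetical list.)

Taxon10, Taxon12, Taxon15, Taxon17, Taxon2, Taxon20, Taxon27, Taxon28, Taxon32, Taxon33, Taxon34, Taxon35, Taxon46, Taxon52, Taxon59, Taxon6, Taxon61, Taxon67

Tracing Taxon61: it sits inside (Taxon61,(Taxon17,Taxon12)).
Tracing Taxon15: it sits inside (Taxon15,((Taxon52,((Taxon32,Taxon35),Taxon2),Taxon27),(Taxon67,(Taxon46,Taxon33)))).
The smallest clade enclosing both is the whole tree (their MRCA is the root), so the answer is all 18 tips in alphabetical order.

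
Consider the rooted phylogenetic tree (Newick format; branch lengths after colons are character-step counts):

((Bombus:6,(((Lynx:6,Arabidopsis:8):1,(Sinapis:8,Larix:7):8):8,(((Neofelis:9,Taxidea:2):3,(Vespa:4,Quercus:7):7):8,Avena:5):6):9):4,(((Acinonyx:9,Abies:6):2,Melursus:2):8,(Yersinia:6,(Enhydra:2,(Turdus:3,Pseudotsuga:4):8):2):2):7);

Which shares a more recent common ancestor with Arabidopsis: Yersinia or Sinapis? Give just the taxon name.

The MRCA of Arabidopsis and Sinapis subtends ((Lynx,Arabidopsis),(Sinapis,Larix)) (4 taxa).
The MRCA of Arabidopsis and Yersinia is the root, subtending the entire tree (17 taxa).
The first is nested inside the second, so Arabidopsis shares a more recent common ancestor with Sinapis.

Sinapis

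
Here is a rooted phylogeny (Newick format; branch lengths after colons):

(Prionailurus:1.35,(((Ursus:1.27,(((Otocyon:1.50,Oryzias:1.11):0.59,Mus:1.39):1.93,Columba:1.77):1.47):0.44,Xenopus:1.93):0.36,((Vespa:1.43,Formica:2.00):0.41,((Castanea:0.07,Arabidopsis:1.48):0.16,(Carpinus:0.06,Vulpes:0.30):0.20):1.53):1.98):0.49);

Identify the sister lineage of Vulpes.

Vulpes attaches to the tree at the node subtending (Carpinus,Vulpes).
The other lineage descending from that same node — the sister group — is the single tip Carpinus.

Carpinus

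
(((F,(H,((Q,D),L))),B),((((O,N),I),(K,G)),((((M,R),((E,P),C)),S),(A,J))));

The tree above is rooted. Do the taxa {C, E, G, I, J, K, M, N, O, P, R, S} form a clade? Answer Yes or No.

No

The MRCA of the listed taxa subtends ((((O,N),I),(K,G)),((((M,R),((E,P),C)),S),(A,J))).
That clade also contains A, which is not in the proposed group, so the group is not monophyletic.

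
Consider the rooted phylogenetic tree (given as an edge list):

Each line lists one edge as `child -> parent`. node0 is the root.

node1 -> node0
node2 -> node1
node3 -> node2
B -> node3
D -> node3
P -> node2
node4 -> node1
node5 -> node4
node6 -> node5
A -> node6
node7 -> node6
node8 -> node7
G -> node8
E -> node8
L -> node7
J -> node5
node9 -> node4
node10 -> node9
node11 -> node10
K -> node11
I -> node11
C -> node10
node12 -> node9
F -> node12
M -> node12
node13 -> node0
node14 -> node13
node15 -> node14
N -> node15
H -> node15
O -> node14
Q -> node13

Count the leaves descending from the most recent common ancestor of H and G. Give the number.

17

The MRCA of H and G is the root, so the clade is the entire tree.
That clade contains 17 terminal taxa: A, B, C, D, E, F, G, H, I, J, K, L, M, N, O, P, Q.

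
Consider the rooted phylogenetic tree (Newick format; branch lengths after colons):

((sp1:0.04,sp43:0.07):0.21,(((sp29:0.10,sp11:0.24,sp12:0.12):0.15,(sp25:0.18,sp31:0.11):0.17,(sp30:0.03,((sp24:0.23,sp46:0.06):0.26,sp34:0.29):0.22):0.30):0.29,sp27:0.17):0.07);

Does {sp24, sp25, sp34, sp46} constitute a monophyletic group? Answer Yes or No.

No

The MRCA of the listed taxa subtends ((sp29,sp11,sp12),(sp25,sp31),(sp30,((sp24,sp46),sp34))).
That clade also contains sp11, sp12, sp29, sp30, sp31, which are not in the proposed group, so the group is not monophyletic.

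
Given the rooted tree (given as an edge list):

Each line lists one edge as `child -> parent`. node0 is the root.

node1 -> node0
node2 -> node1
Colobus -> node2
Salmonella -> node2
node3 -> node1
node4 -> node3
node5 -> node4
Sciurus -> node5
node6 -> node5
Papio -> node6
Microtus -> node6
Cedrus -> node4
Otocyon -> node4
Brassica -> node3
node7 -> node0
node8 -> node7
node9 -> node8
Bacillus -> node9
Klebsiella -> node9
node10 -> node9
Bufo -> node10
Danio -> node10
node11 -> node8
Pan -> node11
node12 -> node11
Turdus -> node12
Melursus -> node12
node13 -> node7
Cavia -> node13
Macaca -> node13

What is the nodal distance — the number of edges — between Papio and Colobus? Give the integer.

7

The MRCA of Papio and Colobus is the node subtending ((Colobus,Salmonella),(((Sciurus,(Papio,Microtus)),Cedrus,Otocyon),Brassica)).
From Papio up to that node: 5 branches. From Colobus up to the same node: 2 branches. Total: 5 + 2 = 7.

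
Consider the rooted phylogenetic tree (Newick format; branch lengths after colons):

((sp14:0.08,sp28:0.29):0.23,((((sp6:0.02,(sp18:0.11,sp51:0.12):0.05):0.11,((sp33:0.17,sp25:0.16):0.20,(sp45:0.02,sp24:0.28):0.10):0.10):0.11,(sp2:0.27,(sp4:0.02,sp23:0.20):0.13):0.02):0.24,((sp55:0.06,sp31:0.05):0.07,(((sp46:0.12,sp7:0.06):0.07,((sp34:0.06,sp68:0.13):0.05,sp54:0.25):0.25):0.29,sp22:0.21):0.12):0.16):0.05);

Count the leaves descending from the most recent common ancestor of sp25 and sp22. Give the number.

The MRCA of sp25 and sp22 is the node subtending ((((sp6,(sp18,sp51)),((sp33,sp25),(sp45,sp24))),(sp2,(sp4,sp23))),((sp55,sp31),(((sp46,sp7),((sp34,sp68),sp54)),sp22))).
That clade contains 18 terminal taxa: sp18, sp2, sp22, sp23, sp24, sp25, sp31, sp33, sp34, sp4, sp45, sp46, sp51, sp54, sp55, sp6, sp68, sp7.

18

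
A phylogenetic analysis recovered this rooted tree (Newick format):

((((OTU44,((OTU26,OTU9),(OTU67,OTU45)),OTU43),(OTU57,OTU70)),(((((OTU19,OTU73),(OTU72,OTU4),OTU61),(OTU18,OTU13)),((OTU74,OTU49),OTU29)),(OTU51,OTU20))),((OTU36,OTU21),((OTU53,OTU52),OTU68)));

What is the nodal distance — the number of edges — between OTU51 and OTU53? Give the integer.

8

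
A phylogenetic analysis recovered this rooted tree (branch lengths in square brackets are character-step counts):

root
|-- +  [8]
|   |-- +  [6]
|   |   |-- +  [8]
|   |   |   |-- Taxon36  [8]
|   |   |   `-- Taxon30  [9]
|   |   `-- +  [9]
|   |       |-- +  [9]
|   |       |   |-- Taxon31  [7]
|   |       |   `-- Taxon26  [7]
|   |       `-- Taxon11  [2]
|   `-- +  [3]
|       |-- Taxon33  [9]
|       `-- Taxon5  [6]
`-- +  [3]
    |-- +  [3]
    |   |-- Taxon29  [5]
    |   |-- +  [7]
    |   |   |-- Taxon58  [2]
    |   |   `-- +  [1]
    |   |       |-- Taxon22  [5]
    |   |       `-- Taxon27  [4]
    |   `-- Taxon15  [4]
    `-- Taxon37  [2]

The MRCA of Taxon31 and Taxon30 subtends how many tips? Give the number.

The MRCA of Taxon31 and Taxon30 is the node subtending ((Taxon36,Taxon30),((Taxon31,Taxon26),Taxon11)).
That clade contains 5 terminal taxa: Taxon11, Taxon26, Taxon30, Taxon31, Taxon36.

5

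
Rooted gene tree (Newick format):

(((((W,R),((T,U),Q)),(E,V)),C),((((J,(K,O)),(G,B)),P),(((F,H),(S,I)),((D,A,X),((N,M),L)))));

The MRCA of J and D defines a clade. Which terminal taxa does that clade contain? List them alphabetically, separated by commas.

A, B, D, F, G, H, I, J, K, L, M, N, O, P, S, X

Tracing J: it sits inside (J,(K,O)).
Tracing D: it sits inside (D,A,X).
The smallest clade enclosing both is ((((J,(K,O)),(G,B)),P),(((F,H),(S,I)),((D,A,X),((N,M),L)))); the answer is its 16 terminal taxa in alphabetical order.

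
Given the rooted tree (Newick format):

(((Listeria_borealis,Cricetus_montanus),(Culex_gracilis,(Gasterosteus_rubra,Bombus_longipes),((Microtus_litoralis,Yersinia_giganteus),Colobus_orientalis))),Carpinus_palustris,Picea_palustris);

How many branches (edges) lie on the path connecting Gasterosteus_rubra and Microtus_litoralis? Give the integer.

5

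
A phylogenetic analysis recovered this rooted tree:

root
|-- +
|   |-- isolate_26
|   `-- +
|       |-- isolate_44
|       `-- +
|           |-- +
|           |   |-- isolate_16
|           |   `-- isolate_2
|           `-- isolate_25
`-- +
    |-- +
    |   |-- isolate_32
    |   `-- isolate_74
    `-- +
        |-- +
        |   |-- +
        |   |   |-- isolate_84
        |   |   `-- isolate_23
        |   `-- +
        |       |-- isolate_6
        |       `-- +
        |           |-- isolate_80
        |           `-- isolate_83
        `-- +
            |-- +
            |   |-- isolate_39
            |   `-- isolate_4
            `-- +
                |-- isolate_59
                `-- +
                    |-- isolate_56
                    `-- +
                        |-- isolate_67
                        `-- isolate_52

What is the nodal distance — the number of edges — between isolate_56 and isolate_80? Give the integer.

8

The MRCA of isolate_56 and isolate_80 is the node subtending (((isolate_84,isolate_23),(isolate_6,(isolate_80,isolate_83))),((isolate_39,isolate_4),(isolate_59,(isolate_56,(isolate_67,isolate_52))))).
From isolate_56 up to that node: 4 branches. From isolate_80 up to the same node: 4 branches. Total: 4 + 4 = 8.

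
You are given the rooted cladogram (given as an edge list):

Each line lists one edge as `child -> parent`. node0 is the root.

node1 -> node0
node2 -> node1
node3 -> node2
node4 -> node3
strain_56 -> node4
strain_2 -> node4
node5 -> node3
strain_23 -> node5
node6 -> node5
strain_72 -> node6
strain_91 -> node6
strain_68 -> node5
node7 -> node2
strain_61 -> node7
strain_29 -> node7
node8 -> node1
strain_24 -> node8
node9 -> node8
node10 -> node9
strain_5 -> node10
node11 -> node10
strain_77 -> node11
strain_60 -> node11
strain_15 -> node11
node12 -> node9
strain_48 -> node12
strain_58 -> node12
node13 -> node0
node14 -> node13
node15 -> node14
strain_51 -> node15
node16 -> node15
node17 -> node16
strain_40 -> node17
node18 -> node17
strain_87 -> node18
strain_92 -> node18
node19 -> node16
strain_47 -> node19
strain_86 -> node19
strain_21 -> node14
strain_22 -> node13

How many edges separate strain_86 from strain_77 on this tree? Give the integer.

The MRCA of strain_86 and strain_77 is the root of the tree.
From strain_86 up to that node: 6 branches. From strain_77 up to the same node: 6 branches. Total: 6 + 6 = 12.

12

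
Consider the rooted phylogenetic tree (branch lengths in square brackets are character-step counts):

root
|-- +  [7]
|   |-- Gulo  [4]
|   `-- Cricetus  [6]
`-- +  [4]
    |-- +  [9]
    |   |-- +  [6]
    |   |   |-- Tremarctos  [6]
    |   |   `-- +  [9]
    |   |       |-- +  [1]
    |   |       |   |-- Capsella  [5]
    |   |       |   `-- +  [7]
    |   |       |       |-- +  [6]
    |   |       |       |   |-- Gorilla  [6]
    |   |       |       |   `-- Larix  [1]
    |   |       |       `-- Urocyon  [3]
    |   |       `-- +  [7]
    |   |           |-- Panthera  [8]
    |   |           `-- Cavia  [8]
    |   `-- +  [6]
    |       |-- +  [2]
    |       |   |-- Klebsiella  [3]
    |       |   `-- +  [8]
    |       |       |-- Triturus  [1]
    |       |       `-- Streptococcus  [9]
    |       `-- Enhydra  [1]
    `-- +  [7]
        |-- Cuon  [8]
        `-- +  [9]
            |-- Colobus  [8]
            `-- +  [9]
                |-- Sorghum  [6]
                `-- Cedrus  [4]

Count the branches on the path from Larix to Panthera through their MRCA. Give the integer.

6

The MRCA of Larix and Panthera is the node subtending ((Capsella,((Gorilla,Larix),Urocyon)),(Panthera,Cavia)).
From Larix up to that node: 4 branches. From Panthera up to the same node: 2 branches. Total: 4 + 2 = 6.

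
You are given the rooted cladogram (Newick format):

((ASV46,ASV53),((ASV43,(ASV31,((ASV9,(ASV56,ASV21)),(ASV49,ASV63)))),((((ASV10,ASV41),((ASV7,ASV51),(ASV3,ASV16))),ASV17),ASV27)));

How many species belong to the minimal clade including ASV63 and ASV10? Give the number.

15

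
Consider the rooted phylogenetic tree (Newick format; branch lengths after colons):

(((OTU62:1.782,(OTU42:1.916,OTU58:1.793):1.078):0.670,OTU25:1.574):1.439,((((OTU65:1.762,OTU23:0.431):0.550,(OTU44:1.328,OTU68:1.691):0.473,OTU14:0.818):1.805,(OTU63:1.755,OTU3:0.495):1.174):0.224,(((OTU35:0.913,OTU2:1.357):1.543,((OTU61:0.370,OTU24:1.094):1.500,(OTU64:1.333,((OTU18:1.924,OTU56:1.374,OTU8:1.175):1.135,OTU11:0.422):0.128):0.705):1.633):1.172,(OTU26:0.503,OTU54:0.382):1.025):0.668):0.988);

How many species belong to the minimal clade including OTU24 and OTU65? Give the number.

The MRCA of OTU24 and OTU65 is the node subtending ((((OTU65,OTU23),(OTU44,OTU68),OTU14),(OTU63,OTU3)),(((OTU35,OTU2),((OTU61,OTU24),(OTU64,((OTU18,OTU56,OTU8),OTU11)))),(OTU26,OTU54))).
That clade contains 18 terminal taxa: OTU11, OTU14, OTU18, OTU2, OTU23, OTU24, OTU26, OTU3, OTU35, OTU44, OTU54, OTU56, OTU61, OTU63, OTU64, OTU65, OTU68, OTU8.

18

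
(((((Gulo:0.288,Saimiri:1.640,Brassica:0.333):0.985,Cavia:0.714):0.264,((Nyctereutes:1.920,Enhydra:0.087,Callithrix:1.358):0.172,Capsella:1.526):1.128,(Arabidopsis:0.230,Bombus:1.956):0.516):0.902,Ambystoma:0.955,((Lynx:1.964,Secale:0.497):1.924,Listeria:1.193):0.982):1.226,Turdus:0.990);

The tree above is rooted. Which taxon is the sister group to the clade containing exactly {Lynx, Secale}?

Listeria

The clade containing exactly {Lynx, Secale} attaches to the tree at the node subtending ((Lynx,Secale),Listeria).
The other lineage descending from that same node — the sister group — is the single tip Listeria.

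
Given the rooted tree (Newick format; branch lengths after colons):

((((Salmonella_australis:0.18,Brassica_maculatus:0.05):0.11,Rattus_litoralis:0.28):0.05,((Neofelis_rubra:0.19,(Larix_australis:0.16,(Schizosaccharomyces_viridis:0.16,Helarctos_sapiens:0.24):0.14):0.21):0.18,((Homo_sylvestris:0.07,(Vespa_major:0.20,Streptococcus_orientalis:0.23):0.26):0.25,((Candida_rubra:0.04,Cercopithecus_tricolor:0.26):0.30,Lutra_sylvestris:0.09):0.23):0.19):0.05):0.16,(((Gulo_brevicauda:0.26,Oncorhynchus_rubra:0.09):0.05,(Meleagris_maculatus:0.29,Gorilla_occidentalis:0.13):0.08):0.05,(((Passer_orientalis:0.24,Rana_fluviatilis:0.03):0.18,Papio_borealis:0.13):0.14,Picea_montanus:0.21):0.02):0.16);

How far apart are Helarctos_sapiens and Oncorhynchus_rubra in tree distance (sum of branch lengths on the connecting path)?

The path runs Helarctos_sapiens → … → MRCA → … → Oncorhynchus_rubra; the MRCA is the root of the tree.
Branch lengths along that path: 0.24 + 0.14 + 0.21 + 0.18 + 0.05 + 0.16 + 0.16 + 0.05 + 0.05 + 0.09 = 1.33.

1.33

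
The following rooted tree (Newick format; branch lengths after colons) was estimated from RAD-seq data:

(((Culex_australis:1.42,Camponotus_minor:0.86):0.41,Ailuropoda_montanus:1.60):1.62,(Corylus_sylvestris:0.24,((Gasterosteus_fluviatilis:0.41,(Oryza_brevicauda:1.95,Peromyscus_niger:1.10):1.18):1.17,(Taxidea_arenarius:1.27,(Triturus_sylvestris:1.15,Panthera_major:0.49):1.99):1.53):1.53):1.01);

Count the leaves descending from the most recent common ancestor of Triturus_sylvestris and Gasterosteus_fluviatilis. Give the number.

6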